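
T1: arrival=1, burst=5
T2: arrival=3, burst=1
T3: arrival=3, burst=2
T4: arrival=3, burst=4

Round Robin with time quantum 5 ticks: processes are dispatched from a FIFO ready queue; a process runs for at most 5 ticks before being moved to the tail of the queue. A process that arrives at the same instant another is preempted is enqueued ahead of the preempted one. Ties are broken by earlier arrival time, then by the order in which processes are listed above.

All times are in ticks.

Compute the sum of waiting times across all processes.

13

Schedule: | idle 0-1 | T1 1-6 | T2 6-7 | T3 7-9 | T4 9-13 |
Completion: T1=6  T2=7  T3=9  T4=13
Turnaround (C−A): T1=5  T2=4  T3=6  T4=10
Waiting = turnaround − burst: T1=0, T2=3, T3=4, T4=6
Total waiting = 0 + 3 + 4 + 6 = 13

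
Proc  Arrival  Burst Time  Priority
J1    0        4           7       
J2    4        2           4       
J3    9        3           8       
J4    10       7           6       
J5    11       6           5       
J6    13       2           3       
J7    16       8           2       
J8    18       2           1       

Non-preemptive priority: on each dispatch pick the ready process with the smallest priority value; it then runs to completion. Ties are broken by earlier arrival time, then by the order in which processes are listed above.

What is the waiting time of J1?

Schedule: | J1 0-4 | J2 4-6 | idle 6-9 | J3 9-12 | J5 12-18 | J8 18-20 | J7 20-28 | J6 28-30 | J4 30-37 |
Completion: J1=4  J2=6  J3=12  J4=37  J5=18  J6=30  J7=28  J8=20
Turnaround (C−A): J1=4  J2=2  J3=3  J4=27  J5=7  J6=17  J7=12  J8=2
Waiting(J1) = turnaround − burst = 4 − 4 = 0

0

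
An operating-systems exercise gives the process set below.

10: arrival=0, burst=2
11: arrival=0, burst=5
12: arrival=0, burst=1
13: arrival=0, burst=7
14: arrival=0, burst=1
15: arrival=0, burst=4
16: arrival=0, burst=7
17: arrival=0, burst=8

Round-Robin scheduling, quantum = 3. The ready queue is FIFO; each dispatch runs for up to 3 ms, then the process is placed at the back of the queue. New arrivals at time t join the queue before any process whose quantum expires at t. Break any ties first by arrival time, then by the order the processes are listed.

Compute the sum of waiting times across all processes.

Schedule: | 10 0-2 | 11 2-5 | 12 5-6 | 13 6-9 | 14 9-10 | 15 10-13 | 16 13-16 | 17 16-19 | 11 19-21 | 13 21-24 | 15 24-25 | 16 25-28 | 17 28-31 | 13 31-32 | 16 32-33 | 17 33-35 |
Completion: 10=2  11=21  12=6  13=32  14=10  15=25  16=33  17=35
Waiting = turnaround − burst: 10=0, 11=16, 12=5, 13=25, 14=9, 15=21, 16=26, 17=27
Total waiting = 0 + 16 + 5 + 25 + 9 + 21 + 26 + 27 = 129

129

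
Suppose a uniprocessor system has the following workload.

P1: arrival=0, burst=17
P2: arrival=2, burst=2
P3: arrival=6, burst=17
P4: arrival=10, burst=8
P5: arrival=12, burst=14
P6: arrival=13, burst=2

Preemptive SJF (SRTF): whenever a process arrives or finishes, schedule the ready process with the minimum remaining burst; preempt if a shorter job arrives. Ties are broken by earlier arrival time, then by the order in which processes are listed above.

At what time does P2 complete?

4

Schedule: | P1 0-2 | P2 2-4 | P1 4-10 | P4 10-13 | P6 13-15 | P4 15-20 | P1 20-29 | P5 29-43 | P3 43-60 |
Completion: P1=29  P2=4  P3=60  P4=20  P5=43  P6=15
Turnaround (C−A): P1=29  P2=2  P3=54  P4=10  P5=31  P6=2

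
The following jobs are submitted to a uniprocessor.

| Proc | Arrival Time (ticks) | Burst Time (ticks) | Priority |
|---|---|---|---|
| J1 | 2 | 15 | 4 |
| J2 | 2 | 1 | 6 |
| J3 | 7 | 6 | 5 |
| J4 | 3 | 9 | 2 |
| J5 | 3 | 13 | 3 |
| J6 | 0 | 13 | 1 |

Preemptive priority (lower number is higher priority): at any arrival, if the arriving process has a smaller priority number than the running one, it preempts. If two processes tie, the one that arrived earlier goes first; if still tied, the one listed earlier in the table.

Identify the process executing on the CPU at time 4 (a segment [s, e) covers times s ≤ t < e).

J6

Schedule: | J6 0-13 | J4 13-22 | J5 22-35 | J1 35-50 | J3 50-56 | J2 56-57 |
Completion: J1=50  J2=57  J3=56  J4=22  J5=35  J6=13
Turnaround (C−A): J1=48  J2=55  J3=49  J4=19  J5=32  J6=13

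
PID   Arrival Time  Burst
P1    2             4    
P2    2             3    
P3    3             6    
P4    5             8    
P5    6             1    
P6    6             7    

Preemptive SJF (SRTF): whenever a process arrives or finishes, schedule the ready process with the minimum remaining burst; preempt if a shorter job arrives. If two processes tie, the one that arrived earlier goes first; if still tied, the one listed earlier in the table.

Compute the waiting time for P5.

Timeline: | idle 0-2 | P2 2-5 | P1 5-6 | P5 6-7 | P1 7-10 | P3 10-16 | P6 16-23 | P4 23-31 |
Completion: P1=10  P2=5  P3=16  P4=31  P5=7  P6=23
Waiting(P5) = turnaround − burst = 1 − 1 = 0

0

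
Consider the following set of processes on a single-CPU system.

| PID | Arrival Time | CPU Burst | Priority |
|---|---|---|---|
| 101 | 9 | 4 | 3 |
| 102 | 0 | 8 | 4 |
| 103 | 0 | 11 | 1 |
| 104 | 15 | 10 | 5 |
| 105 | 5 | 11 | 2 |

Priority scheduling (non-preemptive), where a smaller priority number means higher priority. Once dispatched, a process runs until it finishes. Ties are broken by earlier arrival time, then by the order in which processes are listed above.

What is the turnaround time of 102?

Timeline: | 103 0-11 | 105 11-22 | 101 22-26 | 102 26-34 | 104 34-44 |
Completion: 101=26  102=34  103=11  104=44  105=22
Turnaround(102) = completion − arrival = 34 − 0 = 34

34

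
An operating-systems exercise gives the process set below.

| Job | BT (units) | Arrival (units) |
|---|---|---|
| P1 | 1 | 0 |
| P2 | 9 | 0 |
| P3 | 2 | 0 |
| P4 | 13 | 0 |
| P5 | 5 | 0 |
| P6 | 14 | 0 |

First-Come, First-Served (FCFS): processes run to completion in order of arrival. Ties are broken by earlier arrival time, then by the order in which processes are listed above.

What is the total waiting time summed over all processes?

Schedule: | P1 0-1 | P2 1-10 | P3 10-12 | P4 12-25 | P5 25-30 | P6 30-44 |
Completion: P1=1  P2=10  P3=12  P4=25  P5=30  P6=44
Waiting = turnaround − burst: P1=0, P2=1, P3=10, P4=12, P5=25, P6=30
Total waiting = 0 + 1 + 10 + 12 + 25 + 30 = 78

78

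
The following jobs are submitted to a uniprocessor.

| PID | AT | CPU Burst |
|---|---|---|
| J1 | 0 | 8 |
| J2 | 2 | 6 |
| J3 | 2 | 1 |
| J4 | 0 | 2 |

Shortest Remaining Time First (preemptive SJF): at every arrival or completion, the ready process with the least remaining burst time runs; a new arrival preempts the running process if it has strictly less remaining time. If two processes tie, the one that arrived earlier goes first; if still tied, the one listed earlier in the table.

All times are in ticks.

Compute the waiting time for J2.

1

Schedule: | J4 0-2 | J3 2-3 | J2 3-9 | J1 9-17 |
Completion: J1=17  J2=9  J3=3  J4=2
Turnaround (C−A): J1=17  J2=7  J3=1  J4=2
Waiting(J2) = turnaround − burst = 7 − 6 = 1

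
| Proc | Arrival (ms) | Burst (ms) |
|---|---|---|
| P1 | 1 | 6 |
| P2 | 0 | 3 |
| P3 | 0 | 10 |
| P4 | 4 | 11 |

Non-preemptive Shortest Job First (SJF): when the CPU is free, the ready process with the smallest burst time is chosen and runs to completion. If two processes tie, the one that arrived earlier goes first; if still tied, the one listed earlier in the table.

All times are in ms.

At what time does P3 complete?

19

Schedule: | P2 0-3 | P1 3-9 | P3 9-19 | P4 19-30 |
Completion: P1=9  P2=3  P3=19  P4=30
Turnaround (C−A): P1=8  P2=3  P3=19  P4=26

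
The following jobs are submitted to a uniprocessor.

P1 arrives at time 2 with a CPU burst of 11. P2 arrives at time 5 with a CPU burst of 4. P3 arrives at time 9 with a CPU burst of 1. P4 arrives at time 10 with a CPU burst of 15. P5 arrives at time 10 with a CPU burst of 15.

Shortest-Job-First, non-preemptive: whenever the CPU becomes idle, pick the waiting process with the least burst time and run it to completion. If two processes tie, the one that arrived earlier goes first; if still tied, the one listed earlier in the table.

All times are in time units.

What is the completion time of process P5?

48

Schedule: | idle 0-2 | P1 2-13 | P3 13-14 | P2 14-18 | P4 18-33 | P5 33-48 |
Completion: P1=13  P2=18  P3=14  P4=33  P5=48
Turnaround (C−A): P1=11  P2=13  P3=5  P4=23  P5=38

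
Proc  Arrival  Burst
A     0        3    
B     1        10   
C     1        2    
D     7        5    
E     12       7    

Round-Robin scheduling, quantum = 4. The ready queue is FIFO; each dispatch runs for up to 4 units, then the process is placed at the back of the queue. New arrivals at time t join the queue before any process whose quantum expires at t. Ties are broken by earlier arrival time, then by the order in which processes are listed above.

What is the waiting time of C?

Timeline: | A 0-3 | B 3-7 | C 7-9 | D 9-13 | B 13-17 | E 17-21 | D 21-22 | B 22-24 | E 24-27 |
Completion: A=3  B=24  C=9  D=22  E=27
Turnaround (C−A): A=3  B=23  C=8  D=15  E=15
Waiting(C) = turnaround − burst = 8 − 2 = 6

6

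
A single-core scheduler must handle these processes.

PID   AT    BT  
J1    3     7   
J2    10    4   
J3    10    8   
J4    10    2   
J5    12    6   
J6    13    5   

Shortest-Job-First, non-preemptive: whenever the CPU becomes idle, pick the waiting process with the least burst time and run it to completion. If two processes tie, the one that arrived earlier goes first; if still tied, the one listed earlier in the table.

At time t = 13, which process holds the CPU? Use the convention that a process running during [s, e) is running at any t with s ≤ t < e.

J2

Gantt: | idle 0-3 | J1 3-10 | J4 10-12 | J2 12-16 | J6 16-21 | J5 21-27 | J3 27-35 |
Completion: J1=10  J2=16  J3=35  J4=12  J5=27  J6=21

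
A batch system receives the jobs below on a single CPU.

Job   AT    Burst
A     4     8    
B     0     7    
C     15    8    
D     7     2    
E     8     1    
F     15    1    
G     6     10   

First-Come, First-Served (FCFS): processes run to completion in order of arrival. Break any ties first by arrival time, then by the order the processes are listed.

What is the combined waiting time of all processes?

Gantt: | B 0-7 | A 7-15 | G 15-25 | D 25-27 | E 27-28 | C 28-36 | F 36-37 |
Completion: A=15  B=7  C=36  D=27  E=28  F=37  G=25
Waiting = turnaround − burst: A=3, B=0, C=13, D=18, E=19, F=21, G=9
Total waiting = 3 + 0 + 13 + 18 + 19 + 21 + 9 = 83

83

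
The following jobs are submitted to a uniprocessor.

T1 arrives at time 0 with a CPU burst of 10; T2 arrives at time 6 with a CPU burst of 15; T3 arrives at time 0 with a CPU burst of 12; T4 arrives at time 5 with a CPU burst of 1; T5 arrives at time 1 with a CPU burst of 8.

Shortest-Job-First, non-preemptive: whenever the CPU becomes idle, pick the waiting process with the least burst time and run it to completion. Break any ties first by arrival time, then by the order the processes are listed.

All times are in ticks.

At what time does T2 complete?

46

Timeline: | T1 0-10 | T4 10-11 | T5 11-19 | T3 19-31 | T2 31-46 |
Completion: T1=10  T2=46  T3=31  T4=11  T5=19
Turnaround (C−A): T1=10  T2=40  T3=31  T4=6  T5=18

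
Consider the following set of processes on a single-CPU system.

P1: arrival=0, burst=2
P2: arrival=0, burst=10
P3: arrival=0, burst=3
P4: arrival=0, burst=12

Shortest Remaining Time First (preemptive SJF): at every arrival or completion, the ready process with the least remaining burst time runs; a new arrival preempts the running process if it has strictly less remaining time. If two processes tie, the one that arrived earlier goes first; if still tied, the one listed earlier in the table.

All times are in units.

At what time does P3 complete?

5

Schedule: | P1 0-2 | P3 2-5 | P2 5-15 | P4 15-27 |
Completion: P1=2  P2=15  P3=5  P4=27
Turnaround (C−A): P1=2  P2=15  P3=5  P4=27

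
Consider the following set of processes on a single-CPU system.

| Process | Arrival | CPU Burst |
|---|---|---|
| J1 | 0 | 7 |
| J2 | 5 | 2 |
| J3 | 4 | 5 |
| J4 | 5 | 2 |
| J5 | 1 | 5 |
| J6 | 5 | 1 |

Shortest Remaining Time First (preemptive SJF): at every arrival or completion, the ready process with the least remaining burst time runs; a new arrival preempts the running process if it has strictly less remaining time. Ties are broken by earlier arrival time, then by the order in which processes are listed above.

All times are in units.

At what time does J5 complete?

Schedule: | J1 0-1 | J5 1-6 | J6 6-7 | J2 7-9 | J4 9-11 | J3 11-16 | J1 16-22 |
Completion: J1=22  J2=9  J3=16  J4=11  J5=6  J6=7
Turnaround (C−A): J1=22  J2=4  J3=12  J4=6  J5=5  J6=2

6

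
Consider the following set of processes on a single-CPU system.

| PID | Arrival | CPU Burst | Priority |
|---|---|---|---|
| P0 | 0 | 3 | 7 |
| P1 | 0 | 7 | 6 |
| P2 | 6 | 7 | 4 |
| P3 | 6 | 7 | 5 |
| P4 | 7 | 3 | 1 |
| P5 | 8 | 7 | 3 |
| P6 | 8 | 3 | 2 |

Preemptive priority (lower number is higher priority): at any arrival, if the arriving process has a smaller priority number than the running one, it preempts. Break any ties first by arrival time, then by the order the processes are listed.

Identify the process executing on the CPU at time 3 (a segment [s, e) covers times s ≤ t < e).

Gantt: | P1 0-6 | P2 6-7 | P4 7-10 | P6 10-13 | P5 13-20 | P2 20-26 | P3 26-33 | P1 33-34 | P0 34-37 |
Completion: P0=37  P1=34  P2=26  P3=33  P4=10  P5=20  P6=13
Turnaround (C−A): P0=37  P1=34  P2=20  P3=27  P4=3  P5=12  P6=5

P1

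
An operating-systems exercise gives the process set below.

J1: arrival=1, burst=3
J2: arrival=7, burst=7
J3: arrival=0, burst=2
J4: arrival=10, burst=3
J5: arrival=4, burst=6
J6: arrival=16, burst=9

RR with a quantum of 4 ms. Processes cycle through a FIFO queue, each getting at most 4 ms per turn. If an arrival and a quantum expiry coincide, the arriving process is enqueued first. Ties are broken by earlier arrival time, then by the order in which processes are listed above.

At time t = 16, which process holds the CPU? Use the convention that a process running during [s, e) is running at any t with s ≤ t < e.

J4

Gantt: | J3 0-2 | J1 2-5 | J5 5-9 | J2 9-13 | J5 13-15 | J4 15-18 | J2 18-21 | J6 21-30 |
Completion: J1=5  J2=21  J3=2  J4=18  J5=15  J6=30
Turnaround (C−A): J1=4  J2=14  J3=2  J4=8  J5=11  J6=14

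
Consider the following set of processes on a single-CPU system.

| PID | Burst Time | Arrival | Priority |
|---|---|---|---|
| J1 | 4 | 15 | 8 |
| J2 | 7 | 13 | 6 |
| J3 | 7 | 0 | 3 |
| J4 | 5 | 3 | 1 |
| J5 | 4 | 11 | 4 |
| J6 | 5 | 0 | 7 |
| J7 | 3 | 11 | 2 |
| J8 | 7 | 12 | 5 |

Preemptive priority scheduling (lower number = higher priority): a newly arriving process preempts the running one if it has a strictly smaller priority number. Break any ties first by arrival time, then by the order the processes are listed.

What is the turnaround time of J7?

3

Schedule: | J3 0-3 | J4 3-8 | J3 8-11 | J7 11-14 | J3 14-15 | J5 15-19 | J8 19-26 | J2 26-33 | J6 33-38 | J1 38-42 |
Completion: J1=42  J2=33  J3=15  J4=8  J5=19  J6=38  J7=14  J8=26
Turnaround(J7) = completion − arrival = 14 − 11 = 3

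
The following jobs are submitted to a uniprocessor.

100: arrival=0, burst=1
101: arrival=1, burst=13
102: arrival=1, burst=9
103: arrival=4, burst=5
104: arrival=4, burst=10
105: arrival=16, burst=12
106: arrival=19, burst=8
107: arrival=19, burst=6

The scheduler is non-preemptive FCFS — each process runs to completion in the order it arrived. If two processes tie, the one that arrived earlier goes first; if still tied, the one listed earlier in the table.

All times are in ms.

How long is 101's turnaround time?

Timeline: | 100 0-1 | 101 1-14 | 102 14-23 | 103 23-28 | 104 28-38 | 105 38-50 | 106 50-58 | 107 58-64 |
Completion: 100=1  101=14  102=23  103=28  104=38  105=50  106=58  107=64
Turnaround (C−A): 100=1  101=13  102=22  103=24  104=34  105=34  106=39  107=45
Turnaround(101) = completion − arrival = 14 − 1 = 13

13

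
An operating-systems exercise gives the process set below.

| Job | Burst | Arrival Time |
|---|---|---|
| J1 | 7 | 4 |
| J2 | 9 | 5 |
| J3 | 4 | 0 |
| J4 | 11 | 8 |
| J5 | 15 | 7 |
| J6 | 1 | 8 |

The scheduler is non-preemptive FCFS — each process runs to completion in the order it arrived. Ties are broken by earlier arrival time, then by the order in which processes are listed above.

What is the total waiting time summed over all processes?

84

Timeline: | J3 0-4 | J1 4-11 | J2 11-20 | J5 20-35 | J4 35-46 | J6 46-47 |
Completion: J1=11  J2=20  J3=4  J4=46  J5=35  J6=47
Turnaround (C−A): J1=7  J2=15  J3=4  J4=38  J5=28  J6=39
Waiting = turnaround − burst: J1=0, J2=6, J3=0, J4=27, J5=13, J6=38
Total waiting = 0 + 6 + 0 + 27 + 13 + 38 = 84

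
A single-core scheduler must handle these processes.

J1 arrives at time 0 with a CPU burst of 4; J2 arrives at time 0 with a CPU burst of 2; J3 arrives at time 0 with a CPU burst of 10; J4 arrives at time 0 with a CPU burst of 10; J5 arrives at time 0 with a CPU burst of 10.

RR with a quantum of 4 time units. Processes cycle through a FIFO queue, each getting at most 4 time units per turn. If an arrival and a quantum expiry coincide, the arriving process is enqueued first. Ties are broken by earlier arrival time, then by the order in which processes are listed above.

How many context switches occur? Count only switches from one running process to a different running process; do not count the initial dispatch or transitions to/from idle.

Gantt: | J1 0-4 | J2 4-6 | J3 6-10 | J4 10-14 | J5 14-18 | J3 18-22 | J4 22-26 | J5 26-30 | J3 30-32 | J4 32-34 | J5 34-36 |
Completion: J1=4  J2=6  J3=32  J4=34  J5=36

10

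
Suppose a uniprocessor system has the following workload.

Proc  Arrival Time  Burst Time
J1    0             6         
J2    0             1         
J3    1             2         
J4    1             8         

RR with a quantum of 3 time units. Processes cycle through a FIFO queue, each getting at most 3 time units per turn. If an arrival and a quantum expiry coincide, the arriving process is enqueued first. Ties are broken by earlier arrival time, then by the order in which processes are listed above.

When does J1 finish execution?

12

Timeline: | J1 0-3 | J2 3-4 | J3 4-6 | J4 6-9 | J1 9-12 | J4 12-17 |
Completion: J1=12  J2=4  J3=6  J4=17
Turnaround (C−A): J1=12  J2=4  J3=5  J4=16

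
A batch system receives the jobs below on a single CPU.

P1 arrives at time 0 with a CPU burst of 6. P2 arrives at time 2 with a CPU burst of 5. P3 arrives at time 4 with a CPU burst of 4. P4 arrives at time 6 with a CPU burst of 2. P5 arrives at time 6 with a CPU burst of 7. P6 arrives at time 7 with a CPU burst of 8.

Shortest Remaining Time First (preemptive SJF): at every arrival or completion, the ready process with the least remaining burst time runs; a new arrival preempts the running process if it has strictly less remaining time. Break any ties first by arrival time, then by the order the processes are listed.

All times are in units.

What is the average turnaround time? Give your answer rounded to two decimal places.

Gantt: | P1 0-6 | P4 6-8 | P3 8-12 | P2 12-17 | P5 17-24 | P6 24-32 |
Completion: P1=6  P2=17  P3=12  P4=8  P5=24  P6=32
Turnaround (C−A): P1=6  P2=15  P3=8  P4=2  P5=18  P6=25
Turnaround times: P1=6, P2=15, P3=8, P4=2, P5=18, P6=25
Average turnaround = (6+15+8+2+18+25) / 6 = 74/6 = 12.33

12.33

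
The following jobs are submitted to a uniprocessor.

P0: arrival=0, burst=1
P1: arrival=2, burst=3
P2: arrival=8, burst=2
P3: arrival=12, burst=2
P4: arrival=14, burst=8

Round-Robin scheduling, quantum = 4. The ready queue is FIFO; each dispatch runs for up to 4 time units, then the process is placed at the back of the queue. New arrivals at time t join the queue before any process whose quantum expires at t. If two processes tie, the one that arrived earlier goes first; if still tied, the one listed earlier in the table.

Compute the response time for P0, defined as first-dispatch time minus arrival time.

0

Gantt: | P0 0-1 | idle 1-2 | P1 2-5 | idle 5-8 | P2 8-10 | idle 10-12 | P3 12-14 | P4 14-22 |
Completion: P0=1  P1=5  P2=10  P3=14  P4=22
Turnaround (C−A): P0=1  P1=3  P2=2  P3=2  P4=8
Response(P0) = first start − arrival = 0 − 0 = 0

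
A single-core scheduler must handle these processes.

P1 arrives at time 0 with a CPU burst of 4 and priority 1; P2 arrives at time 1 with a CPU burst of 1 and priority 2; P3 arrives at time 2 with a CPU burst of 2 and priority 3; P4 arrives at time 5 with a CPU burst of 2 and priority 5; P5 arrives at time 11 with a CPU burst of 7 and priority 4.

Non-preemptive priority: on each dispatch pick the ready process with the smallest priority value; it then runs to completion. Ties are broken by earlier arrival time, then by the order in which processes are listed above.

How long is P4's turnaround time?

Gantt: | P1 0-4 | P2 4-5 | P3 5-7 | P4 7-9 | idle 9-11 | P5 11-18 |
Completion: P1=4  P2=5  P3=7  P4=9  P5=18
Turnaround (C−A): P1=4  P2=4  P3=5  P4=4  P5=7
Turnaround(P4) = completion − arrival = 9 − 5 = 4

4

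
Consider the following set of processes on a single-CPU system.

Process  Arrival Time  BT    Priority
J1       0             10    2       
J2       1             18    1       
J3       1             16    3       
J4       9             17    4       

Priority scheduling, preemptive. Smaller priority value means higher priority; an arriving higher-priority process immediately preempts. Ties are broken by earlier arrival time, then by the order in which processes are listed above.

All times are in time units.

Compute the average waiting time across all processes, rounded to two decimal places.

Timeline: | J1 0-1 | J2 1-19 | J1 19-28 | J3 28-44 | J4 44-61 |
Completion: J1=28  J2=19  J3=44  J4=61
Turnaround (C−A): J1=28  J2=18  J3=43  J4=52
Waiting times: J1=18, J2=0, J3=27, J4=35
Average waiting = (18+0+27+35) / 4 = 80/4 = 20.00

20.00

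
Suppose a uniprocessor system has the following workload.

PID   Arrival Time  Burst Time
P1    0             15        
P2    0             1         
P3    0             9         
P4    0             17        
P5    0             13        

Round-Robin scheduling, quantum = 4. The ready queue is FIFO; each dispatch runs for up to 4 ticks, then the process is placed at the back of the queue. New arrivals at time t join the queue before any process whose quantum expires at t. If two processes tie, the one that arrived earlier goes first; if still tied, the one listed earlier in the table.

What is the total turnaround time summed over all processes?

Schedule: | P1 0-4 | P2 4-5 | P3 5-9 | P4 9-13 | P5 13-17 | P1 17-21 | P3 21-25 | P4 25-29 | P5 29-33 | P1 33-37 | P3 37-38 | P4 38-42 | P5 42-46 | P1 46-49 | P4 49-53 | P5 53-54 | P4 54-55 |
Completion: P1=49  P2=5  P3=38  P4=55  P5=54
Turnaround = completion − arrival: P1=49, P2=5, P3=38, P4=55, P5=54
Total turnaround = 49 + 5 + 38 + 55 + 54 = 201

201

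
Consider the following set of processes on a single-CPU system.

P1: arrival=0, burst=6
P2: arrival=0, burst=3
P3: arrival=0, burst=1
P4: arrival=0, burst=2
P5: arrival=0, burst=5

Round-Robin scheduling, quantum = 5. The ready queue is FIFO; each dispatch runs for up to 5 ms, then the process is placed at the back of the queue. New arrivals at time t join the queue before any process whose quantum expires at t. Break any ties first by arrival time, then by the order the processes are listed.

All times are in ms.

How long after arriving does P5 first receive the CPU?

11

Gantt: | P1 0-5 | P2 5-8 | P3 8-9 | P4 9-11 | P5 11-16 | P1 16-17 |
Completion: P1=17  P2=8  P3=9  P4=11  P5=16
Turnaround (C−A): P1=17  P2=8  P3=9  P4=11  P5=16
Response(P5) = first start − arrival = 11 − 0 = 11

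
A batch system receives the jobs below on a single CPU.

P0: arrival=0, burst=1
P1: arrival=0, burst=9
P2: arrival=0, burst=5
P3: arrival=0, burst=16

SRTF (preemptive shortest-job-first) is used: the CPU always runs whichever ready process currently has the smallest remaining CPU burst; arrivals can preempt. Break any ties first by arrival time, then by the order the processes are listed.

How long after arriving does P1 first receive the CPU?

Gantt: | P0 0-1 | P2 1-6 | P1 6-15 | P3 15-31 |
Completion: P0=1  P1=15  P2=6  P3=31
Turnaround (C−A): P0=1  P1=15  P2=6  P3=31
Response(P1) = first start − arrival = 6 − 0 = 6

6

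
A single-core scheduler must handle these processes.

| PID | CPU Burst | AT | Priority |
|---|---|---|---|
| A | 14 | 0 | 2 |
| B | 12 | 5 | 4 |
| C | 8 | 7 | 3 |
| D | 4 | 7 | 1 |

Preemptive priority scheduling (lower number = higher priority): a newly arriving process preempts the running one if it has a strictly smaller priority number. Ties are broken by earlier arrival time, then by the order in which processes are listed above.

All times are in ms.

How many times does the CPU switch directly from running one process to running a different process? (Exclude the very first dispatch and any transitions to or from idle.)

4

Gantt: | A 0-7 | D 7-11 | A 11-18 | C 18-26 | B 26-38 |
Completion: A=18  B=38  C=26  D=11
Turnaround (C−A): A=18  B=33  C=19  D=4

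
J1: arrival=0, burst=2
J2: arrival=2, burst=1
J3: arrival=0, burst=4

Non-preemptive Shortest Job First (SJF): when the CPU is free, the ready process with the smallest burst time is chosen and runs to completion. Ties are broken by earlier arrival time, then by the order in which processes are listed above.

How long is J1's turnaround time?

2

Schedule: | J1 0-2 | J2 2-3 | J3 3-7 |
Completion: J1=2  J2=3  J3=7
Turnaround(J1) = completion − arrival = 2 − 0 = 2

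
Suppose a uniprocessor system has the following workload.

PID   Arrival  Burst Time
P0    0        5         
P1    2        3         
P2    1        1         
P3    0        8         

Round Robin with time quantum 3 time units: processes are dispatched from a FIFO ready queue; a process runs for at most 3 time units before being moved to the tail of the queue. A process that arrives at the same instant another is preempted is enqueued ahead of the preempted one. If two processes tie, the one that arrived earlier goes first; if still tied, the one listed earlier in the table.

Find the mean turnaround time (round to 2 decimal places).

Timeline: | P0 0-3 | P3 3-6 | P2 6-7 | P1 7-10 | P0 10-12 | P3 12-17 |
Completion: P0=12  P1=10  P2=7  P3=17
Turnaround times: P0=12, P1=8, P2=6, P3=17
Average turnaround = (12+8+6+17) / 4 = 43/4 = 10.75

10.75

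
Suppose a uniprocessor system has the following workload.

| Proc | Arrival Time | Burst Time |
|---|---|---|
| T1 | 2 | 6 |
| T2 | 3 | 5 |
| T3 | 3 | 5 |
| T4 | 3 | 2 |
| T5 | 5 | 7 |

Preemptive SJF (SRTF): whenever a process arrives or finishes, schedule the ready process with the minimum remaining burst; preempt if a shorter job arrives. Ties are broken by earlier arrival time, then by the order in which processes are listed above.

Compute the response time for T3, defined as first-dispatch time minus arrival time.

Gantt: | idle 0-2 | T1 2-3 | T4 3-5 | T1 5-10 | T2 10-15 | T3 15-20 | T5 20-27 |
Completion: T1=10  T2=15  T3=20  T4=5  T5=27
Response(T3) = first start − arrival = 15 − 3 = 12

12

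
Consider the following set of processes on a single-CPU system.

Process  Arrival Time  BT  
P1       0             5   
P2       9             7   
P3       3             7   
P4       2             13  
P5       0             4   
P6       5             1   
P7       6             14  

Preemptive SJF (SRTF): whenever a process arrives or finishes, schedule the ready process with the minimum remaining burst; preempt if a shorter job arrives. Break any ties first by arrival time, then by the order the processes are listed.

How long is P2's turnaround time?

Timeline: | P5 0-4 | P1 4-5 | P6 5-6 | P1 6-10 | P3 10-17 | P2 17-24 | P4 24-37 | P7 37-51 |
Completion: P1=10  P2=24  P3=17  P4=37  P5=4  P6=6  P7=51
Turnaround(P2) = completion − arrival = 24 − 9 = 15

15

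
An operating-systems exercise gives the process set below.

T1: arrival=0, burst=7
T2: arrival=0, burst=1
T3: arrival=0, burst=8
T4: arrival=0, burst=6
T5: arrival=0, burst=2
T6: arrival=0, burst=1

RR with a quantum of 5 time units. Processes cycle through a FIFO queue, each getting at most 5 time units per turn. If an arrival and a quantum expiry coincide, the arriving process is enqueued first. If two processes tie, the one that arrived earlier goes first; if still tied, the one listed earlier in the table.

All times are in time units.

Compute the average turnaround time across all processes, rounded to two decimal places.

18.83

Gantt: | T1 0-5 | T2 5-6 | T3 6-11 | T4 11-16 | T5 16-18 | T6 18-19 | T1 19-21 | T3 21-24 | T4 24-25 |
Completion: T1=21  T2=6  T3=24  T4=25  T5=18  T6=19
Turnaround (C−A): T1=21  T2=6  T3=24  T4=25  T5=18  T6=19
Turnaround times: T1=21, T2=6, T3=24, T4=25, T5=18, T6=19
Average turnaround = (21+6+24+25+18+19) / 6 = 113/6 = 18.83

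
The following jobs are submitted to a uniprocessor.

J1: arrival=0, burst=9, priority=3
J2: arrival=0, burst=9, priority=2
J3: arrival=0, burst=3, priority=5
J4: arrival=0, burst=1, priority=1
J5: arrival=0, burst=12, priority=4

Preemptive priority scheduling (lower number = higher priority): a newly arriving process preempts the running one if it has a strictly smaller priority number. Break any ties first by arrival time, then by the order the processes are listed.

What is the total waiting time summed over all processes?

61

Schedule: | J4 0-1 | J2 1-10 | J1 10-19 | J5 19-31 | J3 31-34 |
Completion: J1=19  J2=10  J3=34  J4=1  J5=31
Waiting = turnaround − burst: J1=10, J2=1, J3=31, J4=0, J5=19
Total waiting = 10 + 1 + 31 + 0 + 19 = 61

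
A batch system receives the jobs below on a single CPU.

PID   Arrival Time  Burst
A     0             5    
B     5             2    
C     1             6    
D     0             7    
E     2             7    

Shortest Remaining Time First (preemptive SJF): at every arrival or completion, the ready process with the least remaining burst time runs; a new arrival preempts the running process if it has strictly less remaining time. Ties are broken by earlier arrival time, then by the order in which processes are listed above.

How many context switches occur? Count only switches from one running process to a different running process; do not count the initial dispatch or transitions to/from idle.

4

Gantt: | A 0-5 | B 5-7 | C 7-13 | D 13-20 | E 20-27 |
Completion: A=5  B=7  C=13  D=20  E=27
Turnaround (C−A): A=5  B=2  C=12  D=20  E=25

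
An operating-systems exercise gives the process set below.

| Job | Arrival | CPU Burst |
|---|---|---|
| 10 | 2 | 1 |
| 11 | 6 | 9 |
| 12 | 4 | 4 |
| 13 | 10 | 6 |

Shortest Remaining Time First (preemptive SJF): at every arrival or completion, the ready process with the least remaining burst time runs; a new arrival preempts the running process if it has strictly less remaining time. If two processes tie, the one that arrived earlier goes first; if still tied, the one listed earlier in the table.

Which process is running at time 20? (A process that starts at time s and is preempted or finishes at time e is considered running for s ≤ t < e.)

Schedule: | idle 0-2 | 10 2-3 | idle 3-4 | 12 4-8 | 11 8-10 | 13 10-16 | 11 16-23 |
Completion: 10=3  11=23  12=8  13=16

11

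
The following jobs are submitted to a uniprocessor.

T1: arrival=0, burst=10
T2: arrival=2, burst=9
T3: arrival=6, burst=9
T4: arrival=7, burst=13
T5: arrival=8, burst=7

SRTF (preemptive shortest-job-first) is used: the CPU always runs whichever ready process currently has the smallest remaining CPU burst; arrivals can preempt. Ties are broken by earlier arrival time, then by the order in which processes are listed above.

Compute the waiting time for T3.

20

Schedule: | T1 0-10 | T5 10-17 | T2 17-26 | T3 26-35 | T4 35-48 |
Completion: T1=10  T2=26  T3=35  T4=48  T5=17
Turnaround (C−A): T1=10  T2=24  T3=29  T4=41  T5=9
Waiting(T3) = turnaround − burst = 29 − 9 = 20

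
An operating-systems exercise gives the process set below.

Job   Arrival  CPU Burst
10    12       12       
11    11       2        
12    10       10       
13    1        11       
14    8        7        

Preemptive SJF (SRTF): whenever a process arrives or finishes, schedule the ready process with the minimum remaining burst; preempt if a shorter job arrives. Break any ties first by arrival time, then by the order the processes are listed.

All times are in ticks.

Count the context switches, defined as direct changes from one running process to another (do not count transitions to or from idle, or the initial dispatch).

4

Gantt: | idle 0-1 | 13 1-12 | 11 12-14 | 14 14-21 | 12 21-31 | 10 31-43 |
Completion: 10=43  11=14  12=31  13=12  14=21
Turnaround (C−A): 10=31  11=3  12=21  13=11  14=13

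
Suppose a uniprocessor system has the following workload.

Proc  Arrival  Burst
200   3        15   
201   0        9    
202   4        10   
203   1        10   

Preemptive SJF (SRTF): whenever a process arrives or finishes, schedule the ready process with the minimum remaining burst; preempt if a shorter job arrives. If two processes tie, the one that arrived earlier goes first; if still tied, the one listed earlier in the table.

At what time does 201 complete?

Schedule: | 201 0-9 | 203 9-19 | 202 19-29 | 200 29-44 |
Completion: 200=44  201=9  202=29  203=19

9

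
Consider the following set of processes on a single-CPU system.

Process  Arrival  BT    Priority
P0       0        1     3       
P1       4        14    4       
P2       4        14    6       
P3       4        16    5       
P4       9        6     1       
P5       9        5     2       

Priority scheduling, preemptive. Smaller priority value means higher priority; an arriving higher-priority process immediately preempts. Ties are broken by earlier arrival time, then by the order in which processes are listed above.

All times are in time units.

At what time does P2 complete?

Gantt: | P0 0-1 | idle 1-4 | P1 4-9 | P4 9-15 | P5 15-20 | P1 20-29 | P3 29-45 | P2 45-59 |
Completion: P0=1  P1=29  P2=59  P3=45  P4=15  P5=20
Turnaround (C−A): P0=1  P1=25  P2=55  P3=41  P4=6  P5=11

59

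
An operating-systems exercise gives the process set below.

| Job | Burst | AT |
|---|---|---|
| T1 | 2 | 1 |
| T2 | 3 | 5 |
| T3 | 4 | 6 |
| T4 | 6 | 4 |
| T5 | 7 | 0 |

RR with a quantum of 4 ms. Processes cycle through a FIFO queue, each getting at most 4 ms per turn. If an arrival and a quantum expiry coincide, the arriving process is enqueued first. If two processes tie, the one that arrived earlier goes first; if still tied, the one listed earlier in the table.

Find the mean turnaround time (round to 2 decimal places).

12.20

Gantt: | T5 0-4 | T1 4-6 | T4 6-10 | T5 10-13 | T2 13-16 | T3 16-20 | T4 20-22 |
Completion: T1=6  T2=16  T3=20  T4=22  T5=13
Turnaround (C−A): T1=5  T2=11  T3=14  T4=18  T5=13
Turnaround times: T1=5, T2=11, T3=14, T4=18, T5=13
Average turnaround = (5+11+14+18+13) / 5 = 61/5 = 12.20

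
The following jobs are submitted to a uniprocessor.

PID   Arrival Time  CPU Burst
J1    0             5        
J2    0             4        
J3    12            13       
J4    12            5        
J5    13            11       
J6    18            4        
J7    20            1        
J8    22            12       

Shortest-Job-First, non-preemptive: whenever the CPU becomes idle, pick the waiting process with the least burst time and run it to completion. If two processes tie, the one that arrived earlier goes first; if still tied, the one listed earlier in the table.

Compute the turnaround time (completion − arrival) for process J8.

Timeline: | J2 0-4 | J1 4-9 | idle 9-12 | J4 12-17 | J5 17-28 | J7 28-29 | J6 29-33 | J8 33-45 | J3 45-58 |
Completion: J1=9  J2=4  J3=58  J4=17  J5=28  J6=33  J7=29  J8=45
Turnaround (C−A): J1=9  J2=4  J3=46  J4=5  J5=15  J6=15  J7=9  J8=23
Turnaround(J8) = completion − arrival = 45 − 22 = 23

23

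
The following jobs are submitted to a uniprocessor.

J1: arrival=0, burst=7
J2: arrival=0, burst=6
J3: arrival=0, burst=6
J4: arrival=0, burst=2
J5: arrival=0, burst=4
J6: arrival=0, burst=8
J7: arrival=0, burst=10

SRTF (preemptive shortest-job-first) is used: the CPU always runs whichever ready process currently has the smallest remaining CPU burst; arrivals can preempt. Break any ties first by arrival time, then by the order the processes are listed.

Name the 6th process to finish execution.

Timeline: | J4 0-2 | J5 2-6 | J2 6-12 | J3 12-18 | J1 18-25 | J6 25-33 | J7 33-43 |
Completion: J1=25  J2=12  J3=18  J4=2  J5=6  J6=33  J7=43
Finish order: J4 → J5 → J2 → J3 → J1 → J6 → J7

J6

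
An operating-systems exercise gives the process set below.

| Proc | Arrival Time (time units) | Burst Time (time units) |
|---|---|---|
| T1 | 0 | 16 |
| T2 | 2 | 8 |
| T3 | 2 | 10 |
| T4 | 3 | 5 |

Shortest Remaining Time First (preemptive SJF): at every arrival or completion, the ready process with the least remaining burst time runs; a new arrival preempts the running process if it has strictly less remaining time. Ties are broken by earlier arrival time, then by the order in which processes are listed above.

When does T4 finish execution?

8

Timeline: | T1 0-2 | T2 2-3 | T4 3-8 | T2 8-15 | T3 15-25 | T1 25-39 |
Completion: T1=39  T2=15  T3=25  T4=8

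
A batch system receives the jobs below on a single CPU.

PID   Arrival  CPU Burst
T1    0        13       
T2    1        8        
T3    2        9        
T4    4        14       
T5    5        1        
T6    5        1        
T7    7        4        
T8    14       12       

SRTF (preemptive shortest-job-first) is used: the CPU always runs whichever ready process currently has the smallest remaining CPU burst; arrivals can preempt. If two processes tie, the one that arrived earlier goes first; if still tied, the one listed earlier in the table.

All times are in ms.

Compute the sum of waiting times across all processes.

Schedule: | T1 0-1 | T2 1-5 | T5 5-6 | T6 6-7 | T2 7-11 | T7 11-15 | T3 15-24 | T1 24-36 | T8 36-48 | T4 48-62 |
Completion: T1=36  T2=11  T3=24  T4=62  T5=6  T6=7  T7=15  T8=48
Turnaround (C−A): T1=36  T2=10  T3=22  T4=58  T5=1  T6=2  T7=8  T8=34
Waiting = turnaround − burst: T1=23, T2=2, T3=13, T4=44, T5=0, T6=1, T7=4, T8=22
Total waiting = 23 + 2 + 13 + 44 + 0 + 1 + 4 + 22 = 109

109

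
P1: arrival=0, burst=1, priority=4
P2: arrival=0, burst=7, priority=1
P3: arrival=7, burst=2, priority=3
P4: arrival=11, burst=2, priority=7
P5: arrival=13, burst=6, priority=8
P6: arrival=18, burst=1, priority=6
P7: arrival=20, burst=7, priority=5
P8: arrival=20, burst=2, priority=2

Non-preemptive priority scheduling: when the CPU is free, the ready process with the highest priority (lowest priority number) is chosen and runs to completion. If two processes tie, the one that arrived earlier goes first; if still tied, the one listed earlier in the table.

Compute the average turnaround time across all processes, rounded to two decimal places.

Gantt: | P2 0-7 | P3 7-9 | P1 9-10 | idle 10-11 | P4 11-13 | P5 13-19 | P6 19-20 | P8 20-22 | P7 22-29 |
Completion: P1=10  P2=7  P3=9  P4=13  P5=19  P6=20  P7=29  P8=22
Turnaround (C−A): P1=10  P2=7  P3=2  P4=2  P5=6  P6=2  P7=9  P8=2
Turnaround times: P1=10, P2=7, P3=2, P4=2, P5=6, P6=2, P7=9, P8=2
Average turnaround = (10+7+2+2+6+2+9+2) / 8 = 40/8 = 5.00

5.00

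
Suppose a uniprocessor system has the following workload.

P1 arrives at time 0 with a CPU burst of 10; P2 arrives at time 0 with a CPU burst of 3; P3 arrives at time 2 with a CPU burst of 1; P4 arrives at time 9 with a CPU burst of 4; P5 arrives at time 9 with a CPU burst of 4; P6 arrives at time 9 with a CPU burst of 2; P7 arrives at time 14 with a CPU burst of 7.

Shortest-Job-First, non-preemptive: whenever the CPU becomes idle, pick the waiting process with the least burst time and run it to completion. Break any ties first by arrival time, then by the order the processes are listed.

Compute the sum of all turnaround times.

Timeline: | P2 0-3 | P3 3-4 | P1 4-14 | P6 14-16 | P4 16-20 | P5 20-24 | P7 24-31 |
Completion: P1=14  P2=3  P3=4  P4=20  P5=24  P6=16  P7=31
Turnaround (C−A): P1=14  P2=3  P3=2  P4=11  P5=15  P6=7  P7=17
Turnaround = completion − arrival: P1=14, P2=3, P3=2, P4=11, P5=15, P6=7, P7=17
Total turnaround = 14 + 3 + 2 + 11 + 15 + 7 + 17 = 69

69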